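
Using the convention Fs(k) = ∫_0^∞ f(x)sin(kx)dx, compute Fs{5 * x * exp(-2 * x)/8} 5 * k/(2 * (k^2+4)^2)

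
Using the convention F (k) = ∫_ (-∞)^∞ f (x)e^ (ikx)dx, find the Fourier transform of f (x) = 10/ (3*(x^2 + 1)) 10*pi*exp (-Abs (k))/3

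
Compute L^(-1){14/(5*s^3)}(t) 7*t^2/5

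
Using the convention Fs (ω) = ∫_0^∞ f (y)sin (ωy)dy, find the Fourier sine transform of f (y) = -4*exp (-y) -4*ω/ (ω^2 + 1)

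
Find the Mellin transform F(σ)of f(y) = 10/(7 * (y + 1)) 10 * pi * csc(pi * σ)/7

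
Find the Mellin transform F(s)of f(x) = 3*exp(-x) 3*gamma(s)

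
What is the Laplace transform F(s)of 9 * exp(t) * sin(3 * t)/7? 27/(7 * ((s - 1)^2 + 9))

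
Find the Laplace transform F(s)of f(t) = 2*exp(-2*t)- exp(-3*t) 2/(s+2) - 1/(s+3)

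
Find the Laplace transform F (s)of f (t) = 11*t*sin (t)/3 22*s/ (3*(s^2 + 1)^2)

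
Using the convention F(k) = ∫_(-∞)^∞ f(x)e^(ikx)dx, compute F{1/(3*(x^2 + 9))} pi*exp(-3*Abs(k))/9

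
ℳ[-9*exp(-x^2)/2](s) -9*gamma(s/2)/4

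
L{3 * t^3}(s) 18/s^4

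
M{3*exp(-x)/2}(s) 3*gamma(s)/2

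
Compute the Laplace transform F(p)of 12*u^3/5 72/(5*p^4)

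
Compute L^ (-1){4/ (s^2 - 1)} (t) 4*sinh (t)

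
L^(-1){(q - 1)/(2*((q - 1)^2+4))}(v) exp(v)*cos(2*v)/2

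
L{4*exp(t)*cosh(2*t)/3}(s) 4*(s - 1)/(3*((s - 1)^2 - 4))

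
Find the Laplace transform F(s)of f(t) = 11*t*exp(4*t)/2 11/(2*(s - 4)^2)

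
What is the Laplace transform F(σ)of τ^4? 24/σ^5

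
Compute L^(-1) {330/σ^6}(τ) 11 * τ^5/4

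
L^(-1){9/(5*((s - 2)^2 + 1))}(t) 9*exp(2*t)*sin(t)/5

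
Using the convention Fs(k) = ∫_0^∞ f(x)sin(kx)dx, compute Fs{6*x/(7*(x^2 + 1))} 3*pi*exp(-k)/7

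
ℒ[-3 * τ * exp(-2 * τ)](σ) -3/(σ + 2)^2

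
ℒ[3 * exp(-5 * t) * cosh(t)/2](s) 3 * (s+5)/(2 * ((s+5)^2-1))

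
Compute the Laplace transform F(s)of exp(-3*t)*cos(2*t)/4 (s + 3)/(4*((s + 3)^2 + 4))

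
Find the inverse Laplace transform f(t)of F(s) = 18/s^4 3 * t^3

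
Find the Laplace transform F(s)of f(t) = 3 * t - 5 3/s^2-5/s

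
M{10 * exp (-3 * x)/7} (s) 10 * gamma (s)/ (7 * 3^s)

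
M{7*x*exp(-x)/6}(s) 7*gamma(s + 1)/6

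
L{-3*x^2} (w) -6/w^3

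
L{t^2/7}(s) 2/(7*s^3)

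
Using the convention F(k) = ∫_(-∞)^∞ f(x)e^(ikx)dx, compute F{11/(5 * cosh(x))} 11 * pi/(5 * cosh(pi * k/2))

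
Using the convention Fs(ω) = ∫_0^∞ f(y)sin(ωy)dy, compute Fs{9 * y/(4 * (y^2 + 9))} 9 * pi * exp(-3 * ω)/8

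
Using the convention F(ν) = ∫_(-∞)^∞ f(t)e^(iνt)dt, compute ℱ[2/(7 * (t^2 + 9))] 2 * pi * exp(-3 * Abs(ν))/21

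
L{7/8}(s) 7/(8 * s)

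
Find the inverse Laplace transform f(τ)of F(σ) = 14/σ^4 7*τ^3/3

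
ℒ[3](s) 3/s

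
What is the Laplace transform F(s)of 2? 2/s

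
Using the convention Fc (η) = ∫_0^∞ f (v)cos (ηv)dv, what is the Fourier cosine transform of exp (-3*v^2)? sqrt (3)*sqrt (pi)*exp (-η^2/12)/6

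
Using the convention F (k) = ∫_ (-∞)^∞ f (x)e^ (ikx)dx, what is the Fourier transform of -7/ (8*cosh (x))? -7*pi/ (8*cosh (pi*k/2))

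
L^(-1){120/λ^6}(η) η^5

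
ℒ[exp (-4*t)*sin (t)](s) 1/ ( (s + 4) ^2 + 1) 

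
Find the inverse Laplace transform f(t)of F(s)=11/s 11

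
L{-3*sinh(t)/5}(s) -3/(5*s^2 - 5)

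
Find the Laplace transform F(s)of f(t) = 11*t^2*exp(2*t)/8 11/(4*(s - 2)^3)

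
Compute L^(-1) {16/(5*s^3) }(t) 8*t^2/5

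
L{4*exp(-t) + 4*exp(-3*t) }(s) 4/(s + 1) + 4/(s + 3) 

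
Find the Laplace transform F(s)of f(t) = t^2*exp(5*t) 2/(s - 5)^3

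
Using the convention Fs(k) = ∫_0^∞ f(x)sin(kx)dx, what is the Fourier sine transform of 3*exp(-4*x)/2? 3*k/(2*(k^2 + 16))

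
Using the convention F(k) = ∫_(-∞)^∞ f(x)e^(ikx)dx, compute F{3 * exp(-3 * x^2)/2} sqrt(3) * sqrt(pi) * exp(-k^2/12)/2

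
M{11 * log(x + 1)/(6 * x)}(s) -11 * pi * csc(pi * s)/(6 * s - 6)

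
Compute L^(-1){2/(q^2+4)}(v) sin(2 * v)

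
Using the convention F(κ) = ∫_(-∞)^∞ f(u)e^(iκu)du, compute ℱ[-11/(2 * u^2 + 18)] -11 * pi * exp(-3 * Abs(κ))/6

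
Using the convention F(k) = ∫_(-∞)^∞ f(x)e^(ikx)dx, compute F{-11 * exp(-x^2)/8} -11 * sqrt(pi) * exp(-k^2/4)/8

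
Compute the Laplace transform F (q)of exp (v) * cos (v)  (q - 1)/ ( (q - 1)^2 + 1)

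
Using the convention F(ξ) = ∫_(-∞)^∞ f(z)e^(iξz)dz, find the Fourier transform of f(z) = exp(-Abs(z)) 2/(ξ^2+1)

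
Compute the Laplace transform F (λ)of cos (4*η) λ/ (λ^2 + 16)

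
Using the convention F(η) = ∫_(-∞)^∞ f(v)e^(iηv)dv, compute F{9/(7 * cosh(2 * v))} 9 * pi/(14 * cosh(pi * η/4))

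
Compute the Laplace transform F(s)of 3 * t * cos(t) 3 * (s^2 - 1)/(s^2 + 1)^2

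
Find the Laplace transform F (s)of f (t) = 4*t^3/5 24/ (5*s^4)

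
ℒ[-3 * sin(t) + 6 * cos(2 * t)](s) 6 * s/(s^2 + 4)-3/(s^2 + 1)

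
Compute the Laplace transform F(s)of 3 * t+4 3/s^2+4/s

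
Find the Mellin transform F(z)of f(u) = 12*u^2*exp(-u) 12*gamma(z + 2)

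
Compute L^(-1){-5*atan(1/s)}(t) -5*sin(t)/t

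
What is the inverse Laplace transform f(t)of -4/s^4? -2*t^3/3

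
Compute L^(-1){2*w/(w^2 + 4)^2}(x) x*sin(2*x)/2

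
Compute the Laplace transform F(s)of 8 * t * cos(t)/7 8 * (s^2 - 1)/(7 * (s^2+1)^2)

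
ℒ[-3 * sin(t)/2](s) -3/(2 * s^2 + 2)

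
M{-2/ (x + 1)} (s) -2*pi*csc (pi*s)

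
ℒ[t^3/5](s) 6/ (5 * s^4)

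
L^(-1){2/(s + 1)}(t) 2*exp(-t)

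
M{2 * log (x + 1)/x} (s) -2 * pi * csc (pi * s)/ (s - 1)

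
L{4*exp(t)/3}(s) 4/(3*(s - 1))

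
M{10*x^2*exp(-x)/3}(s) 10*gamma(s + 2)/3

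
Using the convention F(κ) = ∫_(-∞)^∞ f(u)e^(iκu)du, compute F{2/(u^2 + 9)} 2 * pi * exp(-3 * Abs(κ))/3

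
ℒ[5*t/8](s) 5/(8*s^2)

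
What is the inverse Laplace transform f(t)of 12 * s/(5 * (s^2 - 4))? 12 * cosh(2 * t)/5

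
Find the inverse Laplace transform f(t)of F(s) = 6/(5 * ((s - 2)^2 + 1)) 6 * exp(2 * t) * sin(t)/5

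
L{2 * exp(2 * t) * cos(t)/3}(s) 2 * (s - 2)/(3 * ((s - 2)^2 + 1))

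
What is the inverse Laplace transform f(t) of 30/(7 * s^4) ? 5 * t^3/7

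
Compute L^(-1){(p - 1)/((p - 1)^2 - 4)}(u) exp(u) * cosh(2 * u)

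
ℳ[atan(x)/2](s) -pi * sec(pi * s/2)/(4 * s)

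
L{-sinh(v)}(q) -1/(q^2 - 1)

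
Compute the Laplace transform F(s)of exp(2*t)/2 1/(2*(s - 2))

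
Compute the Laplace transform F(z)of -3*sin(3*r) -9/(z^2 + 9)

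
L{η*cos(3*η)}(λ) (λ^2-9)/(λ^2 + 9)^2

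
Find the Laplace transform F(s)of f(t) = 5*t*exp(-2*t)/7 5/(7*(s+2)^2)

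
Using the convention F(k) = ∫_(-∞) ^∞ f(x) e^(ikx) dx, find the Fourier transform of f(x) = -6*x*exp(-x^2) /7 -3*I*sqrt(pi)*k*exp(-k^2/4) /7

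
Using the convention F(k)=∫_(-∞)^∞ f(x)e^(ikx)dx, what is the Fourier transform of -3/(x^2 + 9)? -pi * exp(-3 * Abs(k))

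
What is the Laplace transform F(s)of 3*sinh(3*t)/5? 9/(5*(s^2 - 9))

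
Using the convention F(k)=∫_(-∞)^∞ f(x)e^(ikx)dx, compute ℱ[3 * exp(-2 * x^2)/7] 3 * sqrt(2) * sqrt(pi) * exp(-k^2/8)/14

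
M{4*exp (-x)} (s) 4*gamma (s)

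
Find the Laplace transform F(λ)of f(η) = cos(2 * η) λ/(λ^2 + 4)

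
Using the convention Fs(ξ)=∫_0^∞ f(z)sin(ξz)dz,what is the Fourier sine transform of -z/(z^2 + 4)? -pi*exp(-2*ξ)/2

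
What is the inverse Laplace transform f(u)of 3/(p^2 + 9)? sin(3 * u)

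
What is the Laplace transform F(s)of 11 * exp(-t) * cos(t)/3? 11 * (s + 1)/(3 * ((s + 1)^2 + 1))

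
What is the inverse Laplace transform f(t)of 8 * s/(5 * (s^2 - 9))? 8 * cosh(3 * t)/5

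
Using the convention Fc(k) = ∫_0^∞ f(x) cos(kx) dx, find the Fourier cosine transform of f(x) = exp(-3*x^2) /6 sqrt(3)*sqrt(pi)*exp(-k^2/12) /36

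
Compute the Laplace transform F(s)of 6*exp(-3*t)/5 6/(5*(s + 3))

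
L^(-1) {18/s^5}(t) 3*t^4/4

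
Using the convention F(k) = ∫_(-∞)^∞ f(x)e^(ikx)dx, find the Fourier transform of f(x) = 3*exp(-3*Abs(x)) 18/(k^2 + 9)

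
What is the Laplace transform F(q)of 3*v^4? 72/q^5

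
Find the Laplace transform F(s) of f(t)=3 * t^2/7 6/(7 * s^3) 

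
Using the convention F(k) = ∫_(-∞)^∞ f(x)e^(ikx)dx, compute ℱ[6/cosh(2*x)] 3*pi/cosh(pi*k/4)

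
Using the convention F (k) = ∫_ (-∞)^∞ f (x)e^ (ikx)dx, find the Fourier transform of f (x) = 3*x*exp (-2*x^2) 3*sqrt (2)*I*sqrt (pi)*k*exp (-k^2/8)/8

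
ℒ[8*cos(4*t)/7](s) 8*s/(7*(s^2 + 16))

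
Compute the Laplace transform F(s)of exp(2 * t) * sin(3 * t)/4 3/(4 * ((s - 2)^2 + 9))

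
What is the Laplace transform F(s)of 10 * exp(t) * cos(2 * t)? 10 * (s - 1)/((s - 1)^2 + 4)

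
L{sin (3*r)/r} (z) atan (3/z)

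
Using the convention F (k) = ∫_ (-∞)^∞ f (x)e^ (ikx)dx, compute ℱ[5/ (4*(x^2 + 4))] 5*pi*exp (-2*Abs (k))/8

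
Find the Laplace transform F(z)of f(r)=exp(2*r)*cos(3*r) (z - 2)/((z - 2)^2 + 9)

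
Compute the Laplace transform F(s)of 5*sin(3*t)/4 15/(4*(s^2 + 9))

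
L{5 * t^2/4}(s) 5/(2 * s^3)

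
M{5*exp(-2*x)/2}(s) 5*gamma(s)/(2*2^s)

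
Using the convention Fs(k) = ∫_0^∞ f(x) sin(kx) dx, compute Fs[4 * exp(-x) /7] 4 * k/(7 * (k^2+1) ) 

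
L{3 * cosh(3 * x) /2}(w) 3 * w/(2 * (w^2 - 9) ) 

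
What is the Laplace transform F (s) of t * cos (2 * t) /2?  (s^2 - 4) / (2 * (s^2 + 4) ^2) 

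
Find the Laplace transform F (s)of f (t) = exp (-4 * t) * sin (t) 1/ ( (s + 4)^2 + 1)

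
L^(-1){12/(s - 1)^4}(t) 2*t^3*exp(t)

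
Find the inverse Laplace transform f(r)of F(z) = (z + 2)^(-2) r*exp(-2*r)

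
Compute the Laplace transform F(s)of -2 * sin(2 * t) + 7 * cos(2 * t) 7 * s/(s^2 + 4) - 4/(s^2 + 4)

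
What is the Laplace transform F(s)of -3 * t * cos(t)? 3 * (1 - s^2)/(s^2 + 1)^2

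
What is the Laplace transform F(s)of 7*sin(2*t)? 14/(s^2 + 4)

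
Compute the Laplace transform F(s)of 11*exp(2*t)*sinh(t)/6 11/(6*((s - 2)^2 - 1))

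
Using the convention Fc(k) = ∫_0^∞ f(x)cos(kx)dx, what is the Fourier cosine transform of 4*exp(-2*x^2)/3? sqrt(2)*sqrt(pi)*exp(-k^2/8)/3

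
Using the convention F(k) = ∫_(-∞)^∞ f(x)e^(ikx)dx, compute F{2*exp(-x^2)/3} 2*sqrt(pi)*exp(-k^2/4)/3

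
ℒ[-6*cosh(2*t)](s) -6*s/(s^2 - 4)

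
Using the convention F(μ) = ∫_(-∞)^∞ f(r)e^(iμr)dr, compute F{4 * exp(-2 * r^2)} 2 * sqrt(2) * sqrt(pi) * exp(-μ^2/8)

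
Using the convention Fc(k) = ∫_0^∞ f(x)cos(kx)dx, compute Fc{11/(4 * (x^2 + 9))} 11 * pi * exp(-3 * k)/24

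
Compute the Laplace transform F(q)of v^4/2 12/q^5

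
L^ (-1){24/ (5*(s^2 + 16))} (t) 6*sin (4*t)/5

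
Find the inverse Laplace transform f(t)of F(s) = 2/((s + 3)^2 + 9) 2*exp(-3*t)*sin(3*t)/3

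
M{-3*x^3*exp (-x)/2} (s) -3*gamma (s+3)/2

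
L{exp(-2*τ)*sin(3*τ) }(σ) 3/((σ + 2) ^2 + 9) 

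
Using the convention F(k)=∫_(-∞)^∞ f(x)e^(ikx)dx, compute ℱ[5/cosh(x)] 5*pi/cosh(pi*k/2)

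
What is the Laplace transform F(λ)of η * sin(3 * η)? 6 * λ/(λ^2 + 9)^2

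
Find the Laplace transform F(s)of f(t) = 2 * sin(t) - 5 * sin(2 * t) 2/(s^2+1) - 10/(s^2+4)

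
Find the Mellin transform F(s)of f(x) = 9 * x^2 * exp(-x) 9 * gamma(s + 2)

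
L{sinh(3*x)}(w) 3/(w^2 - 9)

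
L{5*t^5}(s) 600/s^6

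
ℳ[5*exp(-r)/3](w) 5*gamma(w)/3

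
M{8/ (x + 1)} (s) 8 * pi * csc (pi * s)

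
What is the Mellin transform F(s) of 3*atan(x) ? -3*pi*sec(pi*s/2) /(2*s) 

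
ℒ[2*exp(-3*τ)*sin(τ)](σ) 2/((σ + 3)^2 + 1)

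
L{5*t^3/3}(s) 10/s^4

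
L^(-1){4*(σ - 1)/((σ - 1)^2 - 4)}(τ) 4*exp(τ)*cosh(2*τ)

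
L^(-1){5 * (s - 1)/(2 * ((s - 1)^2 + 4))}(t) 5 * exp(t) * cos(2 * t)/2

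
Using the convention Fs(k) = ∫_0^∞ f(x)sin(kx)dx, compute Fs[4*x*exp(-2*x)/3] 16*k/(3*(k^2 + 4)^2)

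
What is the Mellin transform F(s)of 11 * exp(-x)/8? 11 * gamma(s)/8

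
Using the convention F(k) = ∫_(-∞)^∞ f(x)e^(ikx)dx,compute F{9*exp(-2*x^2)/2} 9*sqrt(2)*sqrt(pi)*exp(-k^2/8)/4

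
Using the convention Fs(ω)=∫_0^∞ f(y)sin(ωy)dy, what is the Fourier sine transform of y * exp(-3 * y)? 6 * ω/(ω^2 + 9)^2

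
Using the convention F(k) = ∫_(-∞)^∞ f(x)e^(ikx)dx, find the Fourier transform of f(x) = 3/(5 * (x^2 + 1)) 3 * pi * exp(-Abs(k))/5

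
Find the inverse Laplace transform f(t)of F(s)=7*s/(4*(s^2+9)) 7*cos(3*t)/4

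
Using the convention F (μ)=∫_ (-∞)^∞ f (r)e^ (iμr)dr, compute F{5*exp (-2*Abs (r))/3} 20/ (3*(μ^2+4))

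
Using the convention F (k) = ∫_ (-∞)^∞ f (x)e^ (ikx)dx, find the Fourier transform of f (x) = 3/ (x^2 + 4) 3*pi*exp (-2*Abs (k))/2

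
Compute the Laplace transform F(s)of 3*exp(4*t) 3/(s - 4)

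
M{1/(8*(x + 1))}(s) pi*csc(pi*s)/8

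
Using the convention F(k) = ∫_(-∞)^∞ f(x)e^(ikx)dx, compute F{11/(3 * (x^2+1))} 11 * pi * exp(-Abs(k))/3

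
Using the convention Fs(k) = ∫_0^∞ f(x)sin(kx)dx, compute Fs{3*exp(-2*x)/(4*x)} 3*atan(k/2)/4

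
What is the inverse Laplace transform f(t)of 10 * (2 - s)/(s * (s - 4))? -10 * exp(2 * t) * cosh(2 * t)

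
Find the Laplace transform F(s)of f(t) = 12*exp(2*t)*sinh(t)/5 12/(5*((s - 2)^2 - 1))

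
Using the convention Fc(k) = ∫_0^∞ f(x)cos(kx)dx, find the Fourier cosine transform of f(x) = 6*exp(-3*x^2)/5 sqrt(3)*sqrt(pi)*exp(-k^2/12)/5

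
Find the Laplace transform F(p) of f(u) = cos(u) p/(p^2+1) 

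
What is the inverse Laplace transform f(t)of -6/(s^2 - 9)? -2*sinh(3*t)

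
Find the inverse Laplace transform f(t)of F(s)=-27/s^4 -9*t^3/2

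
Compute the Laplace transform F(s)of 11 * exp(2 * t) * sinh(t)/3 11/(3 * ((s - 2)^2 - 1))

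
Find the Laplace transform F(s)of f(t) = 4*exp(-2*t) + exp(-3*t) 1/(s + 3) + 4/(s + 2)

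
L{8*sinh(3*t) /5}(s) 24/(5*(s^2-9) ) 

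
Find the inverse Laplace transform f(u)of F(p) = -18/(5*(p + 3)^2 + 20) -9*exp(-3*u)*sin(2*u)/5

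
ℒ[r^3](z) 6/z^4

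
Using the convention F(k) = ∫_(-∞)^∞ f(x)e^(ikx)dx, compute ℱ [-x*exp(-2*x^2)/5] -sqrt(2)*I*sqrt(pi)*k*exp(-k^2/8)/40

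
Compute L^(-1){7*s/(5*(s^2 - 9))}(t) 7*cosh(3*t)/5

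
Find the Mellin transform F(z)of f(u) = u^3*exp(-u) gamma(z + 3)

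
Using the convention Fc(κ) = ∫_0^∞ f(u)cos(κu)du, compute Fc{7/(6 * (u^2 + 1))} 7 * pi * exp(-κ)/12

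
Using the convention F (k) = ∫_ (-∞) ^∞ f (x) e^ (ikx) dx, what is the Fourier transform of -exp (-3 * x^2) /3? -sqrt (3) * sqrt (pi) * exp (-k^2/12) /9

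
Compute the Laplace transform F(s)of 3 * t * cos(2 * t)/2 3 * (s^2 - 4)/(2 * (s^2+4)^2)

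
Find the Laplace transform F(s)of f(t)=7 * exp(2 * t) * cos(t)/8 7 * (s - 2)/(8 * ((s - 2)^2 + 1))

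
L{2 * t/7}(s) 2/(7 * s^2)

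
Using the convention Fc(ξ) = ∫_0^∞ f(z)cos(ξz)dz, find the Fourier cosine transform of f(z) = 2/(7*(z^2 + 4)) pi*exp(-2*ξ)/14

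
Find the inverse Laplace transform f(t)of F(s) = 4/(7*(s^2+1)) 4*sin(t)/7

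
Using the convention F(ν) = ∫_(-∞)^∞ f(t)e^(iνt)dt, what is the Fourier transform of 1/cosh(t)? pi/cosh(pi*ν/2)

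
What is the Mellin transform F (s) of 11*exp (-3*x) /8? 11*gamma (s) / (8*3^s) 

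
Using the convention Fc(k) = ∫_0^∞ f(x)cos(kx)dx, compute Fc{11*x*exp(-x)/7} 11*(1 - k^2)/(7*(k^2 + 1)^2)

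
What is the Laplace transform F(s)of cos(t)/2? s/(2*(s^2 + 1))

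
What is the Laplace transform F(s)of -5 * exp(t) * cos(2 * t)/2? 5 * (1 - s)/(2 * ((s - 1)^2 + 4))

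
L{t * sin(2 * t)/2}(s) 2 * s/(s^2 + 4)^2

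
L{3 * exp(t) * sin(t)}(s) 3/((s - 1)^2+1)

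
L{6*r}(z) 6/z^2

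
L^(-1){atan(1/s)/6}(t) sin(t)/(6*t)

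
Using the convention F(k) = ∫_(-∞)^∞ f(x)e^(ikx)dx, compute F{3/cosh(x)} 3 * pi/cosh(pi * k/2)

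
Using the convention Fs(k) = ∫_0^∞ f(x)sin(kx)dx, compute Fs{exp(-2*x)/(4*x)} atan(k/2)/4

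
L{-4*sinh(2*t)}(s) -8/(s^2 - 4)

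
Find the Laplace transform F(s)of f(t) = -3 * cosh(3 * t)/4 -3 * s/(4 * s^2 - 36)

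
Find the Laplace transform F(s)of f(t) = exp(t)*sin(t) 1/((s - 1)^2 + 1)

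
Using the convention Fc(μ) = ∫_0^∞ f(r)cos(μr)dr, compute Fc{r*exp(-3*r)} (9 - μ^2)/(μ^2+9)^2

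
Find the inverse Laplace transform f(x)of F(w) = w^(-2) x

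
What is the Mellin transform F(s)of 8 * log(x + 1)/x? -8 * pi * csc(pi * s)/(s - 1)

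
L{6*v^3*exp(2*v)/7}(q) 36/(7*(q - 2)^4)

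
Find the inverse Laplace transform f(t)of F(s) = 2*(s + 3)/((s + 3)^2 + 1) 2*exp(-3*t)*cos(t)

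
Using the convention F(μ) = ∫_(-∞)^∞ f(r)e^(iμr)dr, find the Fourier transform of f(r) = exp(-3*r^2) sqrt(3)*sqrt(pi)*exp(-μ^2/12)/3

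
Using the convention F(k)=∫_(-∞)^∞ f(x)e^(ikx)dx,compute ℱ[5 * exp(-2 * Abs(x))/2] 10/(k^2 + 4)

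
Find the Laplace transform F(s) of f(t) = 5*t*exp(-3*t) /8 5/(8*(s+3) ^2) 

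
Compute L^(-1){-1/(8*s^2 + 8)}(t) -sin(t)/8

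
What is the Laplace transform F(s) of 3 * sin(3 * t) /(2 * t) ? 3 * atan(3/s) /2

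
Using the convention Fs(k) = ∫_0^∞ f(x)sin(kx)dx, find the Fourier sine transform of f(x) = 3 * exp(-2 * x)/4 3 * k/(4 * (k^2 + 4))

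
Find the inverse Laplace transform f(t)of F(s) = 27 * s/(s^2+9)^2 9 * t * sin(3 * t)/2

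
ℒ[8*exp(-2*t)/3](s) 8/(3*(s+2))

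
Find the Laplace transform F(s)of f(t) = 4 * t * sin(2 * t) 16 * s/(s^2 + 4)^2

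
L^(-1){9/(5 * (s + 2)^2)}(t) 9 * t * exp(-2 * t)/5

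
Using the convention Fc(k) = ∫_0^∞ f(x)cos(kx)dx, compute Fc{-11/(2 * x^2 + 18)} -11 * pi * exp(-3 * k)/12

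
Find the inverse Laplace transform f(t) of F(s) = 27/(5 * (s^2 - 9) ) 9 * sinh(3 * t) /5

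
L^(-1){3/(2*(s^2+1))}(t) 3*sin(t)/2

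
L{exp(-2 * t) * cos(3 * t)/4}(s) (s + 2)/(4 * ((s + 2)^2 + 9))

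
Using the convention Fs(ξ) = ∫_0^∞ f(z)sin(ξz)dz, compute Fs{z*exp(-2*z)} 4*ξ/(ξ^2 + 4)^2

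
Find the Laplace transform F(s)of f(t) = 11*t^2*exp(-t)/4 11/(2*(s + 1)^3)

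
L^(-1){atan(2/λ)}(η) sin(2 * η)/η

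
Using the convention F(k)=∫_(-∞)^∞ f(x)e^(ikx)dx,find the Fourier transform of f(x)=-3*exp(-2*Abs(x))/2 -6/(k^2 + 4)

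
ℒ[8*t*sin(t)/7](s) 16*s/(7*(s^2 + 1)^2)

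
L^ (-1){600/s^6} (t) 5*t^5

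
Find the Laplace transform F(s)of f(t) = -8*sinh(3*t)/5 -24/(5*s^2 - 45)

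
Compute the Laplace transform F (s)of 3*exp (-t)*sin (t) 3/ ( (s + 1)^2 + 1)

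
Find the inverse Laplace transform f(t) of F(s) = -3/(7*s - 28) -3*exp(4*t) /7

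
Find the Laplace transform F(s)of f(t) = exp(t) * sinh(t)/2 1/(2 * s * (s - 2))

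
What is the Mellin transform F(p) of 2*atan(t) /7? -pi*sec(pi*p/2) /(7*p) 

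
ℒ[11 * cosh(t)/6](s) 11 * s/(6 * (s^2 - 1))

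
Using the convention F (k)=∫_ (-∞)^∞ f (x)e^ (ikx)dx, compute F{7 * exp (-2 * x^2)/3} 7 * sqrt (2) * sqrt (pi) * exp (-k^2/8)/6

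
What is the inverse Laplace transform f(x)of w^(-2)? x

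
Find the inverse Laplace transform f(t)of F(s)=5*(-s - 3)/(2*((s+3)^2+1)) -5*exp(-3*t)*cos(t)/2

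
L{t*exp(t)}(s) (s - 1)^(-2)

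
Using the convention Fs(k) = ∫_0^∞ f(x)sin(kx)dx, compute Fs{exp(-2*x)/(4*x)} atan(k/2)/4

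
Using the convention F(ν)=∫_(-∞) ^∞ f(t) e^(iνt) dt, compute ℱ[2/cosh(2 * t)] pi/cosh(pi * ν/4) 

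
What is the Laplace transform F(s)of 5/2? 5/(2 * s)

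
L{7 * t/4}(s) 7/(4 * s^2) 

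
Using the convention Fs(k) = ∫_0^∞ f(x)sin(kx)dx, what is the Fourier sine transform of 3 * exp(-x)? 3 * k/(k^2 + 1)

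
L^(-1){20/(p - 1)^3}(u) 10*u^2*exp(u)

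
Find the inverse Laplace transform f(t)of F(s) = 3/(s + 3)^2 3*t*exp(-3*t)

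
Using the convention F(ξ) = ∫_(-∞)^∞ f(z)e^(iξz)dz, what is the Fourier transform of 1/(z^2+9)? pi*exp(-3*Abs(ξ))/3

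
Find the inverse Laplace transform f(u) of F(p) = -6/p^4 -u^3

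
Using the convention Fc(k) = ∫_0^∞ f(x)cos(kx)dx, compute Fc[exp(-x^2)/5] sqrt(pi) * exp(-k^2/4)/10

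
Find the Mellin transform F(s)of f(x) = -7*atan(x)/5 7*pi*sec(pi*s/2)/(10*s)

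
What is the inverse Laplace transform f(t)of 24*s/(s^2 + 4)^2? 6*t*sin(2*t)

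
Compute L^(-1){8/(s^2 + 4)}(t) 4 * sin(2 * t)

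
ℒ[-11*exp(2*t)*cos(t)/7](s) 11*(2 - s)/(7*((s - 2)^2 + 1))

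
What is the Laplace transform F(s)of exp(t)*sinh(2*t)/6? 1/(3*((s - 1)^2 - 4))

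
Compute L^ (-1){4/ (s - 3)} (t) 4*exp (3*t)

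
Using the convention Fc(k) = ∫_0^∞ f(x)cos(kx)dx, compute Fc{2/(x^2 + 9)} pi*exp(-3*k)/3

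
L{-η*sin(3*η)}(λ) -6*λ/(λ^2 + 9)^2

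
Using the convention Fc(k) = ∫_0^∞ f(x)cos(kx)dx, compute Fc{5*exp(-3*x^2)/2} 5*sqrt(3)*sqrt(pi)*exp(-k^2/12)/12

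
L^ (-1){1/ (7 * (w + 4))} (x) exp (-4 * x)/7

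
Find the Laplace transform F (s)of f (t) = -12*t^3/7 -72/ (7*s^4)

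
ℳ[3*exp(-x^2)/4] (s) 3*gamma(s/2)/8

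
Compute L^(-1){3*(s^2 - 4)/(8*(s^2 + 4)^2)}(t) 3*t*cos(2*t)/8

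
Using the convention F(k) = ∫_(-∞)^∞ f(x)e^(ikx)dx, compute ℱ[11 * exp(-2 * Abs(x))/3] 44/(3 * (k^2 + 4))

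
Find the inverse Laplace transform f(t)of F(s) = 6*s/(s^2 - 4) 6*cosh(2*t)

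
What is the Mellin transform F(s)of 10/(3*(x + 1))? 10*pi*csc(pi*s)/3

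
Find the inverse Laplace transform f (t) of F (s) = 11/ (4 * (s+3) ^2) 11 * t * exp (-3 * t) /4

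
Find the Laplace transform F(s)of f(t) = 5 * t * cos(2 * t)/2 5 * (s^2 - 4)/(2 * (s^2+4)^2)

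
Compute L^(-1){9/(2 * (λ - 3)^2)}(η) 9 * η * exp(3 * η)/2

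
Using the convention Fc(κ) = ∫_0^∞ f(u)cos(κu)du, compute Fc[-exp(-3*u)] -3/(κ^2+9)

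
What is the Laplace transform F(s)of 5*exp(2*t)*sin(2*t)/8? 5/(4*((s - 2)^2 + 4))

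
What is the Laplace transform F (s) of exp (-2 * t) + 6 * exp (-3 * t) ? 6/ (s + 3) + 1/ (s + 2) 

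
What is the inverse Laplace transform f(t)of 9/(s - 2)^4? 3 * t^3 * exp(2 * t)/2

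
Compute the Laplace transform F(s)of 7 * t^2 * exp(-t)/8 7/(4 * (s + 1)^3)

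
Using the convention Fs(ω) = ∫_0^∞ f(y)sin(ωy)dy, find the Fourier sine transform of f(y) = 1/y pi/2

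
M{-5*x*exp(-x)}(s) -5*gamma(s + 1)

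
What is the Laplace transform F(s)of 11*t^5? 1320/s^6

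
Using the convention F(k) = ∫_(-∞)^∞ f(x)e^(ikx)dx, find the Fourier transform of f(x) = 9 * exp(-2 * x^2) 9 * sqrt(2) * sqrt(pi) * exp(-k^2/8)/2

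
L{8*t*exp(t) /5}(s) 8/(5*(s - 1) ^2) 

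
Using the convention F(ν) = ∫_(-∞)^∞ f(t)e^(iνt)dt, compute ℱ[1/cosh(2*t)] pi/(2*cosh(pi*ν/4))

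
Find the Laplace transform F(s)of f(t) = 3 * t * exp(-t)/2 3/(2 * (s + 1)^2)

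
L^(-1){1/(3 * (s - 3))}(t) exp(3 * t)/3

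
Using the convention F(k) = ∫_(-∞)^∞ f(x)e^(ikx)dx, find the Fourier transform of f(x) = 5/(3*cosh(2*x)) 5*pi/(6*cosh(pi*k/4))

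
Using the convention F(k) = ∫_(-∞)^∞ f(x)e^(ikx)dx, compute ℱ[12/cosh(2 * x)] 6 * pi/cosh(pi * k/4)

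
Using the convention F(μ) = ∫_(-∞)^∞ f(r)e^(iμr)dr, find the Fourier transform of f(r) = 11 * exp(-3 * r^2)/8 11 * sqrt(3) * sqrt(pi) * exp(-μ^2/12)/24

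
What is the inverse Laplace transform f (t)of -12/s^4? -2*t^3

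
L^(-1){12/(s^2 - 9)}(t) 4*sinh(3*t)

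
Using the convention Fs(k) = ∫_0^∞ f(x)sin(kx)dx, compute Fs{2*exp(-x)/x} 2*atan(k)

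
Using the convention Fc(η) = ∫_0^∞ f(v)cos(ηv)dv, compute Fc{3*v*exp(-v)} 3*(1 - η^2)/(η^2 + 1)^2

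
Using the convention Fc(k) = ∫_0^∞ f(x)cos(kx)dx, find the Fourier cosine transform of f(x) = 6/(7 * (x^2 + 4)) 3 * pi * exp(-2 * k)/14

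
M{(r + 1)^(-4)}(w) gamma(w)*gamma(4 - w)/6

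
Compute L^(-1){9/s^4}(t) 3 * t^3/2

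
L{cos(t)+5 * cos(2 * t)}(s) s/(s^2+1)+5 * s/(s^2+4)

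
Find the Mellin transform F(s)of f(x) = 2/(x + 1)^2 -2 * pi * (s - 1)/sin(pi * s)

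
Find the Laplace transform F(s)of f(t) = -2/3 -2/(3*s)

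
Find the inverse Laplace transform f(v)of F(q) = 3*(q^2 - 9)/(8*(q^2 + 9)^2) 3*v*cos(3*v)/8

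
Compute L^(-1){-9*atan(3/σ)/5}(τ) -9*sin(3*τ)/(5*τ)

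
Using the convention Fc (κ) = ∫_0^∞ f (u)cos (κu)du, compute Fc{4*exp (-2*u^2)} sqrt (2)*sqrt (pi)*exp (-κ^2/8)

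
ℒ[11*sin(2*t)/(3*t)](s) 11*atan(2/s)/3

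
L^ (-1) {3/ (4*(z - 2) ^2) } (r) 3*r*exp (2*r) /4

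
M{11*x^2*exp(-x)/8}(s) 11*gamma(s + 2)/8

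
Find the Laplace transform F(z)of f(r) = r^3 6/z^4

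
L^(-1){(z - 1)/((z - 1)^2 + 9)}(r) exp(r)*cos(3*r)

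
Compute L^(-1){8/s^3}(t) 4 * t^2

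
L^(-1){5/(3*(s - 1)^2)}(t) 5*t*exp(t)/3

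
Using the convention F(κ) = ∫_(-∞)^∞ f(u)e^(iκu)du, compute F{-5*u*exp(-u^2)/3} -5*I*sqrt(pi)*κ*exp(-κ^2/4)/6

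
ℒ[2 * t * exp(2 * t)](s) 2/(s - 2)^2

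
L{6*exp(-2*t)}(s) 6/(s + 2)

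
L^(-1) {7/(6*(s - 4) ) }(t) 7*exp(4*t) /6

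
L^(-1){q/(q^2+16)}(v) cos(4*v)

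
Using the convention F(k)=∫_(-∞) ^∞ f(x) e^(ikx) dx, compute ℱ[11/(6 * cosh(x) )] 11 * pi/(6 * cosh(pi * k/2) ) 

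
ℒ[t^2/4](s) 1/(2 * s^3)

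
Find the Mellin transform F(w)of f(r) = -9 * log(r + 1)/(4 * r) 9 * pi * csc(pi * w)/(4 * (w - 1))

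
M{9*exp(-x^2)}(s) 9*gamma(s/2)/2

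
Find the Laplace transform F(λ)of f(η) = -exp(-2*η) -1/(λ+2)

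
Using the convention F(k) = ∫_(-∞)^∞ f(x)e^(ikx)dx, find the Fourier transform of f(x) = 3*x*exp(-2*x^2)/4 3*sqrt(2)*I*sqrt(pi)*k*exp(-k^2/8)/32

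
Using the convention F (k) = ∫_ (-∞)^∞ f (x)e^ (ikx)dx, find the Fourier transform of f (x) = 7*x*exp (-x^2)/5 7*I*sqrt (pi)*k*exp (-k^2/4)/10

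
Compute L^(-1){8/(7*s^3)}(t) 4*t^2/7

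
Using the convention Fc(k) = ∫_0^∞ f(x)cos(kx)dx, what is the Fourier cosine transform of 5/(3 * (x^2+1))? 5 * pi * exp(-k)/6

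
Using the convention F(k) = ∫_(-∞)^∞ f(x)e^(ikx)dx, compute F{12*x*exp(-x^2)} 6*I*sqrt(pi)*k*exp(-k^2/4)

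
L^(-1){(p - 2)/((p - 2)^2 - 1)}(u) exp(2 * u) * cosh(u)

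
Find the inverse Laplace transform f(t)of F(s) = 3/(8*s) 3/8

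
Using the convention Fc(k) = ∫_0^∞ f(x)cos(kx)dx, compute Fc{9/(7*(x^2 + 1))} 9*pi*exp(-k)/14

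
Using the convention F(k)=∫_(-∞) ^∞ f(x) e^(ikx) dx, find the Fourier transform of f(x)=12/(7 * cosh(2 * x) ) 6 * pi/(7 * cosh(pi * k/4) ) 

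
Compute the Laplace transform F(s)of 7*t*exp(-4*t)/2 7/(2*(s + 4)^2)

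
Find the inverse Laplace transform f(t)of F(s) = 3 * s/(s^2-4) 3 * cosh(2 * t)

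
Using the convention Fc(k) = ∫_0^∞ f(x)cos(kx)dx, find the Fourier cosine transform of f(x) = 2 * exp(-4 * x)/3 8/(3 * (k^2 + 16))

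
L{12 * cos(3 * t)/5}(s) 12 * s/(5 * (s^2 + 9))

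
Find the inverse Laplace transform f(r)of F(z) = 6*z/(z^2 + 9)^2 r*sin(3*r)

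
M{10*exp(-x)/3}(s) 10*gamma(s)/3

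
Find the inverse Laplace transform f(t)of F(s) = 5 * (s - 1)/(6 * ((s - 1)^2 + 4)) 5 * exp(t) * cos(2 * t)/6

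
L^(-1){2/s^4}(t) t^3/3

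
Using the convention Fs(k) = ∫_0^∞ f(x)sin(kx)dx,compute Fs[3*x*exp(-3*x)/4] 9*k/(2*(k^2 + 9)^2)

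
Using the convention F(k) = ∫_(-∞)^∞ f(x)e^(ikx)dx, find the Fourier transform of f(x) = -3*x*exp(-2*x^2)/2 -3*sqrt(2)*I*sqrt(pi)*k*exp(-k^2/8)/16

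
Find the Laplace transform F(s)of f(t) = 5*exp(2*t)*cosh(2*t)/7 5*(s - 2)/(7*s*(s - 4))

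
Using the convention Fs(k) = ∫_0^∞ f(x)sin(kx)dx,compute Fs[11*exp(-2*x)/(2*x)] 11*atan(k/2)/2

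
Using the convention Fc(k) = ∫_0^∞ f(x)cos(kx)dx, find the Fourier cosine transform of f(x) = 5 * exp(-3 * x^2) 5 * sqrt(3) * sqrt(pi) * exp(-k^2/12)/6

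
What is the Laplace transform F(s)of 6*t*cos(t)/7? 6*(s^2 - 1)/(7*(s^2 + 1)^2)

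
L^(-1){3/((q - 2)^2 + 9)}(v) exp(2*v)*sin(3*v)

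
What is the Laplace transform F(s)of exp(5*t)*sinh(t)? 1/((s - 5)^2 - 1)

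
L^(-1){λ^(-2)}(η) η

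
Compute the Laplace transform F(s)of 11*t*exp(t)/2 11/(2*(s - 1)^2)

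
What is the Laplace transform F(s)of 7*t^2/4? 7/(2*s^3)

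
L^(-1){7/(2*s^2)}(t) 7*t/2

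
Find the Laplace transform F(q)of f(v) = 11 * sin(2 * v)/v 11 * atan(2/q)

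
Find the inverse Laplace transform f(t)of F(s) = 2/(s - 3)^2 2 * t * exp(3 * t)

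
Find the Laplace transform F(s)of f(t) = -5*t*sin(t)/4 -5*s/(2*(s^2 + 1)^2)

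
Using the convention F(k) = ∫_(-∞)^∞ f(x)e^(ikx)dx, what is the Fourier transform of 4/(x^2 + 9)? 4 * pi * exp(-3 * Abs(k))/3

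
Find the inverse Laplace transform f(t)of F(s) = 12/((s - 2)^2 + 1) 12 * exp(2 * t) * sin(t)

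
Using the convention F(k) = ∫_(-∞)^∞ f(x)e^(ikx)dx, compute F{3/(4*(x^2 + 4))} 3*pi*exp(-2*Abs(k))/8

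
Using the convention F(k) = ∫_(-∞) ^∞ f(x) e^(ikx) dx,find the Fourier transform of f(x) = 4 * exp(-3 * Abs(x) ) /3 8/(k^2+9) 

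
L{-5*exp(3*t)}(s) -5/(s - 3)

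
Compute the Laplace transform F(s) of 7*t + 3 7/s^2 + 3/s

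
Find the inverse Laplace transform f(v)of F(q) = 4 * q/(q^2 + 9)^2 2 * v * sin(3 * v)/3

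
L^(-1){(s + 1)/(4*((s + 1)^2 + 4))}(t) exp(-t)*cos(2*t)/4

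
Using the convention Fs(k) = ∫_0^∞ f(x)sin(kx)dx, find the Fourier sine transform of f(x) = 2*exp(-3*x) 2*k/(k^2 + 9)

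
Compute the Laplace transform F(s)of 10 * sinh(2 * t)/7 20/(7 * (s^2 - 4))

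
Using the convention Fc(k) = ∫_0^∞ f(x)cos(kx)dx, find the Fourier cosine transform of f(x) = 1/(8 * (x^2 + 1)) pi * exp(-k)/16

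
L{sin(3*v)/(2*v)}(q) atan(3/q)/2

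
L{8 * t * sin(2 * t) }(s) 32 * s/(s^2 + 4) ^2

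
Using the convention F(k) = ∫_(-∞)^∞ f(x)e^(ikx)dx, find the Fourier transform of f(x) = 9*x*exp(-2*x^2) 9*sqrt(2)*I*sqrt(pi)*k*exp(-k^2/8)/8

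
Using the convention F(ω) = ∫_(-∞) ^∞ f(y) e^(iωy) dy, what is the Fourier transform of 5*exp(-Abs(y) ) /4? 5/(2*(ω^2 + 1) ) 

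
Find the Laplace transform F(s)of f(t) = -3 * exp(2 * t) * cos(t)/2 3 * (2 - s)/(2 * ((s - 2)^2 + 1))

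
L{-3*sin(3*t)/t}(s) -3*atan(3/s)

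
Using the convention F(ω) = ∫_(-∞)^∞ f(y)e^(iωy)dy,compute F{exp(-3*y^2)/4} sqrt(3)*sqrt(pi)*exp(-ω^2/12)/12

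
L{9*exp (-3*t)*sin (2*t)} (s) 18/ ( (s + 3)^2 + 4)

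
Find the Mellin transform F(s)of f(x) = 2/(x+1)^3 gamma(s)*gamma(3 - s)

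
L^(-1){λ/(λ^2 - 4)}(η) cosh(2*η)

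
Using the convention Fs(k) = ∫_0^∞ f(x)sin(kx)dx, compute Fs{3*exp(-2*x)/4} 3*k/(4*(k^2 + 4))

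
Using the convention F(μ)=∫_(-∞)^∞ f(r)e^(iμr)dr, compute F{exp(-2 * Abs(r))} 4/(μ^2 + 4)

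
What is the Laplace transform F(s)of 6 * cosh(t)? 6 * s/(s^2 - 1)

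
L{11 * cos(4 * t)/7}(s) 11 * s/(7 * (s^2 + 16))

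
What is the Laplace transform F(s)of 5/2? 5/(2 * s)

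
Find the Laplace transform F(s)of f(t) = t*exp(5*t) (s - 5)^(-2)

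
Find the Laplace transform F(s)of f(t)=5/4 5/(4*s)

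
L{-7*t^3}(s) -42/s^4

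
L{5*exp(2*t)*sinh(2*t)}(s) 10/(s*(s - 4))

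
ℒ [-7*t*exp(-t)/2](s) -7/(2*(s + 1)^2)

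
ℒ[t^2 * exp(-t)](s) 2/(s+1)^3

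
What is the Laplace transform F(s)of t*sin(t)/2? s/(s^2 + 1)^2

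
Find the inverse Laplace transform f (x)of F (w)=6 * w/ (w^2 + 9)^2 x * sin (3 * x)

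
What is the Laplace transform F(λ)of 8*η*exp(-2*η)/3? 8/(3*(λ + 2)^2)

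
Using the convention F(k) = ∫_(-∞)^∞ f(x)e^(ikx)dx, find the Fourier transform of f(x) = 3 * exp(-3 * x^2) sqrt(3) * sqrt(pi) * exp(-k^2/12)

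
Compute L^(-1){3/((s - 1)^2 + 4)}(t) 3*exp(t)*sin(2*t)/2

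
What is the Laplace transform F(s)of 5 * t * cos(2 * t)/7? 5 * (s^2 - 4)/(7 * (s^2 + 4)^2)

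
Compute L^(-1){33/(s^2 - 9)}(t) 11*sinh(3*t)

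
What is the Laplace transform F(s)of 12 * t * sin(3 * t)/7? 72 * s/(7 * (s^2 + 9)^2)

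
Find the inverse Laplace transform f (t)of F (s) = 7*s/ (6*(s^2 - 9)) 7*cosh (3*t)/6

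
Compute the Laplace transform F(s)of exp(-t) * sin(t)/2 1/(2 * ((s+1)^2+1))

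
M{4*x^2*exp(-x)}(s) 4*gamma(s+2)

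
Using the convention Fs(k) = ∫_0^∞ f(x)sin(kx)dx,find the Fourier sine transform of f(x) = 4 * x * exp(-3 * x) 24 * k/(k^2 + 9)^2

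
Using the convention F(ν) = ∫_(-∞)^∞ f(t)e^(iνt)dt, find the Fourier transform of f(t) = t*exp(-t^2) I*sqrt(pi)*ν*exp(-ν^2/4)/2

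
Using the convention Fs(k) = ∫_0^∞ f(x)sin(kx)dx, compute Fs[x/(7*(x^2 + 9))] pi*exp(-3*k)/14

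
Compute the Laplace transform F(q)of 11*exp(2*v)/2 11/(2*(q - 2))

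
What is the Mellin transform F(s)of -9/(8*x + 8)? -9*pi*csc(pi*s)/8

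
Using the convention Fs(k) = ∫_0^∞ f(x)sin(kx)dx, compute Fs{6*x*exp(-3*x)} 36*k/(k^2+9)^2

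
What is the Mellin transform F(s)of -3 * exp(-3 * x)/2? -3^(1 - s) * gamma(s)/2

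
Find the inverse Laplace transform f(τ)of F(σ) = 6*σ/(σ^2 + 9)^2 τ*sin(3*τ)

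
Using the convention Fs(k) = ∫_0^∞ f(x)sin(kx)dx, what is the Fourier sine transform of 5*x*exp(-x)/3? 10*k/(3*(k^2 + 1)^2)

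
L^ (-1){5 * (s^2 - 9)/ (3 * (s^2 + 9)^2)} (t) 5 * t * cos (3 * t)/3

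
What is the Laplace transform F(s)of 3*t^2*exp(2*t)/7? 6/(7*(s - 2)^3)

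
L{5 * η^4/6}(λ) 20/λ^5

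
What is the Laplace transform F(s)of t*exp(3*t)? (s - 3)^(-2)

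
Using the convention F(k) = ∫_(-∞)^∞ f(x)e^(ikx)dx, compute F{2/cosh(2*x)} pi/cosh(pi*k/4)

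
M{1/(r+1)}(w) pi*csc(pi*w)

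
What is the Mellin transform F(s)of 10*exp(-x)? 10*gamma(s)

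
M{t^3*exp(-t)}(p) gamma(p+3)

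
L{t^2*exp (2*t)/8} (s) 1/ (4*(s - 2)^3)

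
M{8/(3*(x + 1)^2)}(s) -8*pi*(s - 1)/(3*sin(pi*s))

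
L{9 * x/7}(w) 9/(7 * w^2)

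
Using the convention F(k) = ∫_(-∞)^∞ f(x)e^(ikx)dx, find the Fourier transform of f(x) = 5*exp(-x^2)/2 5*sqrt(pi)*exp(-k^2/4)/2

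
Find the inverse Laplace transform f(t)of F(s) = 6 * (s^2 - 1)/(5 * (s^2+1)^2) 6 * t * cos(t)/5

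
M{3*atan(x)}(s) -3*pi*sec(pi*s/2)/(2*s)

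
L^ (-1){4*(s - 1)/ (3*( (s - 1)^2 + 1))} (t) 4*exp (t)*cos (t)/3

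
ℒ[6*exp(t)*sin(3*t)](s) 18/((s - 1)^2 + 9)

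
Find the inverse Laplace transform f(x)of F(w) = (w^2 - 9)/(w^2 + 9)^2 x * cos(3 * x)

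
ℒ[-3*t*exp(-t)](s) -3/(s + 1)^2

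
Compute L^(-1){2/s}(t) 2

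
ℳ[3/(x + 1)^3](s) 3 * pi * (s - 2) * (s - 1)/(2 * sin(pi * s))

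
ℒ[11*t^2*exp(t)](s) 22/(s - 1)^3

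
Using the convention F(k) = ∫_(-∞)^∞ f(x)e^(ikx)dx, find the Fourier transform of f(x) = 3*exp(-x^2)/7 3*sqrt(pi)*exp(-k^2/4)/7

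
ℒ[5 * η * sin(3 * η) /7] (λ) 30 * λ/(7 * (λ^2 + 9) ^2) 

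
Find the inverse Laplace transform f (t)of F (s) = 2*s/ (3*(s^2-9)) 2*cosh (3*t)/3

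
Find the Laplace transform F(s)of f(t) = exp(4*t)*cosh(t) (s - 4)/((s - 4)^2 - 1)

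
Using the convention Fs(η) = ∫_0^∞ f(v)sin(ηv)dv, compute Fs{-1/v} -pi/2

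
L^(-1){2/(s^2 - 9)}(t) 2*sinh(3*t)/3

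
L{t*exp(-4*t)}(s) (s+4)^(-2)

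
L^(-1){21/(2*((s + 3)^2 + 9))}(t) 7*exp(-3*t)*sin(3*t)/2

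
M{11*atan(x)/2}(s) -11*pi*sec(pi*s/2)/(4*s)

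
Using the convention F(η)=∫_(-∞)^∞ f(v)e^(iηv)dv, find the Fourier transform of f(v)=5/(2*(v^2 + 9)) 5*pi*exp(-3*Abs(η))/6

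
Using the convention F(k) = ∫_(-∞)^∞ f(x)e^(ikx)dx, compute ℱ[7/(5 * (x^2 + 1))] 7 * pi * exp(-Abs(k))/5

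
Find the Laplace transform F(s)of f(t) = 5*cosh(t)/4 5*s/(4*(s^2 - 1))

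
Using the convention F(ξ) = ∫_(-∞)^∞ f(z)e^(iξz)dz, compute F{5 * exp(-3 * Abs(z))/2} 15/(ξ^2 + 9)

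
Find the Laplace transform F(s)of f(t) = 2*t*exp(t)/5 2/(5*(s - 1)^2)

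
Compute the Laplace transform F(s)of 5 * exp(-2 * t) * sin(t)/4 5/(4 * ((s + 2)^2 + 1))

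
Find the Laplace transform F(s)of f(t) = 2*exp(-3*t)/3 2/(3*(s + 3))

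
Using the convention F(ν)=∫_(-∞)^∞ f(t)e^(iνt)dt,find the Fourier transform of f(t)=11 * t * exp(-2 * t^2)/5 11 * sqrt(2) * I * sqrt(pi) * ν * exp(-ν^2/8)/40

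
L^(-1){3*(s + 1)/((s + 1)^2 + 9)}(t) 3*exp(-t)*cos(3*t)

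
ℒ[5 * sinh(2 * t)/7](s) 10/(7 * (s^2 - 4))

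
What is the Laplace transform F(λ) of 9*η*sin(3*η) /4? 27*λ/(2*(λ^2+9) ^2) 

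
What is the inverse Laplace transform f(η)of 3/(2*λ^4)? η^3/4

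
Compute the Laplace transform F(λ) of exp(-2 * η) 1/(λ+2) 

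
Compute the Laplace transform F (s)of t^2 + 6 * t 6/s^2 + 2/s^3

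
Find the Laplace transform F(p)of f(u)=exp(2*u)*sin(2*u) 2/((p - 2)^2 + 4)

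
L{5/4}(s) 5/(4*s)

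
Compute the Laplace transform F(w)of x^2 2/w^3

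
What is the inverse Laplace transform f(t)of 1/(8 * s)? 1/8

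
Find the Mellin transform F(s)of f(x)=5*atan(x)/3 -5*pi*sec(pi*s/2)/(6*s)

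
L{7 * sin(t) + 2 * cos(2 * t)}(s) 7/(s^2 + 1) + 2 * s/(s^2 + 4)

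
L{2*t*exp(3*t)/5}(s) 2/(5*(s - 3)^2)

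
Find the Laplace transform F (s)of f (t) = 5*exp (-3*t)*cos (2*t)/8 5*(s+3)/ (8*( (s+3)^2+4))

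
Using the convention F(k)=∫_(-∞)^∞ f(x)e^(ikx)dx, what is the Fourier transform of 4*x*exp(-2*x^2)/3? sqrt(2)*I*sqrt(pi)*k*exp(-k^2/8)/6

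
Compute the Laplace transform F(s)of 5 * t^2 10/s^3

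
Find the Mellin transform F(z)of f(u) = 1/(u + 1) pi * csc(pi * z)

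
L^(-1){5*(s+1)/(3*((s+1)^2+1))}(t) 5*exp(-t)*cos(t)/3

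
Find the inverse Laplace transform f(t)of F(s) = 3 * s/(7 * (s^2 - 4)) 3 * cosh(2 * t)/7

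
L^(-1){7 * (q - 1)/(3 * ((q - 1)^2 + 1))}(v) 7 * exp(v) * cos(v)/3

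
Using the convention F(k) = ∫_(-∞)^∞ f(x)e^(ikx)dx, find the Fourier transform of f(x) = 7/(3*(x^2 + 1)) 7*pi*exp(-Abs(k))/3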